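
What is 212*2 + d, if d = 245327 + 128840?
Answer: 374591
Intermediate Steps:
d = 374167
212*2 + d = 212*2 + 374167 = 424 + 374167 = 374591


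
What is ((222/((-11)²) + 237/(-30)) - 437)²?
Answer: 287412859881/1464100 ≈ 1.9631e+5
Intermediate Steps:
((222/((-11)²) + 237/(-30)) - 437)² = ((222/121 + 237*(-1/30)) - 437)² = ((222*(1/121) - 79/10) - 437)² = ((222/121 - 79/10) - 437)² = (-7339/1210 - 437)² = (-536109/1210)² = 287412859881/1464100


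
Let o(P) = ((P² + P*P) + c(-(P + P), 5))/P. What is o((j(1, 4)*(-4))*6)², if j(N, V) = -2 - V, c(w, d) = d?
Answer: 1720341529/20736 ≈ 82964.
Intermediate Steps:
o(P) = (5 + 2*P²)/P (o(P) = ((P² + P*P) + 5)/P = ((P² + P²) + 5)/P = (2*P² + 5)/P = (5 + 2*P²)/P)
o((j(1, 4)*(-4))*6)² = (2*(((-2 - 1*4)*(-4))*6) + 5/((((-2 - 1*4)*(-4))*6)))² = (2*(((-2 - 4)*(-4))*6) + 5/((((-2 - 4)*(-4))*6)))² = (2*(-6*(-4)*6) + 5/((-6*(-4)*6)))² = (2*(24*6) + 5/((24*6)))² = (2*144 + 5/144)² = (288 + 5*(1/144))² = (288 + 5/144)² = (41477/144)² = 1720341529/20736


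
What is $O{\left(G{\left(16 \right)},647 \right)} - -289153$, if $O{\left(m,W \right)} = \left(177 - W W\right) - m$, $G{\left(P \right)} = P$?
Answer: $-129295$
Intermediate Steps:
$O{\left(m,W \right)} = 177 - m - W^{2}$ ($O{\left(m,W \right)} = \left(177 - W^{2}\right) - m = 177 - m - W^{2}$)
$O{\left(G{\left(16 \right)},647 \right)} - -289153 = \left(177 - 16 - 647^{2}\right) - -289153 = \left(177 - 16 - 418609\right) + 289153 = -418448 + 289153 = -129295$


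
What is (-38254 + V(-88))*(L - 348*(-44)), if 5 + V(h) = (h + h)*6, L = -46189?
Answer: 1213929255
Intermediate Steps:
V(h) = -5 + 12*h (V(h) = -5 + (h + h)*6 = -5 + (2*h)*6 = -5 + 12*h)
(-38254 + V(-88))*(L - 348*(-44)) = (-38254 + (-5 + 12*(-88)))*(-46189 - 348*(-44)) = (-38254 + (-5 - 1056))*(-46189 + 15312) = (-38254 - 1061)*(-30877) = -39315*(-30877) = 1213929255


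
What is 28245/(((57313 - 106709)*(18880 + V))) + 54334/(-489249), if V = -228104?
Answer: -561518763965131/5056304608603296 ≈ -0.11105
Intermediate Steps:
28245/(((57313 - 106709)*(18880 + V))) + 54334/(-489249) = 28245/(((57313 - 106709)*(18880 - 228104))) + 54334/(-489249) = 28245/((-49396*(-209224))) + 54334*(-1/489249) = 28245/10334828704 - 54334/489249 = -561518763965131/5056304608603296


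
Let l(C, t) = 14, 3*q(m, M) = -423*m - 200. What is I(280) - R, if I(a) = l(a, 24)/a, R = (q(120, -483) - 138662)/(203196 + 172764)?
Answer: 26167/56394 ≈ 0.46400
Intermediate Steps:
q(m, M) = -200/3 - 141*m (q(m, M) = (-423*m - 200)/3 = (-200 - 423*m)/3 = -200/3 - 141*m)
R = -233473/563940 (R = ((-200/3 - 141*120) - 138662)/(203196 + 172764) = ((-200/3 - 16920) - 138662)/375960 = (-50960/3 - 138662)*(1/375960) = -466946/3*1/375960 = -233473/563940 ≈ -0.41400)
I(a) = 14/a
I(280) - R = 14/280 - 1*(-233473/563940) = 14*(1/280) + 233473/563940 = 1/20 + 233473/563940 = 26167/56394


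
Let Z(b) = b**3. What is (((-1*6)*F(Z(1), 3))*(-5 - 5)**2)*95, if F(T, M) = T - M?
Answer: 114000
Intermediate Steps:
(((-1*6)*F(Z(1), 3))*(-5 - 5)**2)*95 = (((-1*6)*(1**3 - 1*3))*(-5 - 5)**2)*95 = (-6*(1 - 3)*(-10)**2)*95 = (-6*(-2)*100)*95 = (12*100)*95 = 1200*95 = 114000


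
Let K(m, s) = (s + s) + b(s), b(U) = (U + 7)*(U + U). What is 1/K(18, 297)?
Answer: 1/181170 ≈ 5.5197e-6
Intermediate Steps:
b(U) = 2*U*(7 + U) (b(U) = (7 + U)*(2*U) = 2*U*(7 + U))
K(m, s) = 2*s + 2*s*(7 + s) (K(m, s) = (s + s) + 2*s*(7 + s) = 2*s + 2*s*(7 + s))
1/K(18, 297) = 1/(2*297*(8 + 297)) = 1/(2*297*305) = 1/181170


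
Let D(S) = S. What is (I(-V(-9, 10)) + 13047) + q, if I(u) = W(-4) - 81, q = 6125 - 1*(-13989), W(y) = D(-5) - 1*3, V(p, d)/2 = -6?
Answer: 33072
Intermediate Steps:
V(p, d) = -12 (V(p, d) = 2*(-6) = -12)
W(y) = -8 (W(y) = -5 - 1*3 = -5 - 3 = -8)
q = 20114 (q = 6125 + 13989 = 20114)
I(u) = -89 (I(u) = -8 - 81 = -89)
(I(-V(-9, 10)) + 13047) + q = (-89 + 13047) + 20114 = 12958 + 20114 = 33072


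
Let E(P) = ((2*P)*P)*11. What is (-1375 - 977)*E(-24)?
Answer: -29804544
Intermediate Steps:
E(P) = 22*P² (E(P) = (2*P²)*11 = 22*P²)
(-1375 - 977)*E(-24) = (-1375 - 977)*(22*(-24)²) = -51744*576 = -2352*12672 = -29804544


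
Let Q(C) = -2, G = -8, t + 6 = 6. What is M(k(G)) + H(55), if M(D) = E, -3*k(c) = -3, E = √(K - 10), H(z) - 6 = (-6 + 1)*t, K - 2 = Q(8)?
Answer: 6 + I*√10 ≈ 6.0 + 3.1623*I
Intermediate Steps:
t = 0 (t = -6 + 6 = 0)
K = 0 (K = 2 - 2 = 0)
H(z) = 6 (H(z) = 6 + (-6 + 1)*0 = 6 - 5*0 = 6 + 0 = 6)
E = I*√10 (E = √(0 - 10) = √(-10) = I*√10 ≈ 3.1623*I)
k(c) = 1 (k(c) = -⅓*(-3) = 1)
M(D) = I*√10
M(k(G)) + H(55) = I*√10 + 6 = 6 + I*√10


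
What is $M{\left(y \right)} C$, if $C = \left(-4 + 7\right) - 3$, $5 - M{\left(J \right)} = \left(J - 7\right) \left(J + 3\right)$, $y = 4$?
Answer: $0$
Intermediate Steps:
$M{\left(J \right)} = 5 - \left(-7 + J\right) \left(3 + J\right)$ ($M{\left(J \right)} = 5 - \left(J - 7\right) \left(J + 3\right) = 5 - \left(-7 + J\right) \left(3 + J\right)$)
$C = 0$ ($C = 3 - 3 = 0$)
$M{\left(y \right)} C = \left(26 - 4^{2} + 4 \cdot 4\right) 0 = \left(26 - 16 + 16\right) 0 = 26 \cdot 0 = 0$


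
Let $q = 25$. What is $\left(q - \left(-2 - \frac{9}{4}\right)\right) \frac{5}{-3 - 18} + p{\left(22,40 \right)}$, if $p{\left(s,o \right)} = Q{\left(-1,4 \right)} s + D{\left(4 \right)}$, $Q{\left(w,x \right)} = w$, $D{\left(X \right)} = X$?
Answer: $- \frac{699}{28} \approx -24.964$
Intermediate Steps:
$p{\left(s,o \right)} = 4 - s$ ($p{\left(s,o \right)} = - s + 4 = 4 - s$)
$\left(q - \left(-2 - \frac{9}{4}\right)\right) \frac{5}{-3 - 18} + p{\left(22,40 \right)} = \left(25 - \left(-2 - \frac{9}{4}\right)\right) \frac{5}{-3 - 18} + \left(4 - 22\right) = \left(25 - - \frac{17}{4}\right) \frac{5}{-3 - 18} + \left(4 - 22\right) = \left(25 + \left(\frac{9}{4} + 2\right)\right) \frac{5}{-21} - 18 = \left(25 + \frac{17}{4}\right) 5 \left(- \frac{1}{21}\right) - 18 = \frac{117}{4} \left(- \frac{5}{21}\right) - 18 = - \frac{195}{28} - 18 = - \frac{699}{28}$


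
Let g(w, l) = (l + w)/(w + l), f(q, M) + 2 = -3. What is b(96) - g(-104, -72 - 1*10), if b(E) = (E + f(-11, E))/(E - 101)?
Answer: -96/5 ≈ -19.200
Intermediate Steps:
f(q, M) = -5 (f(q, M) = -2 - 3 = -5)
b(E) = (-5 + E)/(-101 + E) (b(E) = (E - 5)/(E - 101) = (-5 + E)/(-101 + E))
g(w, l) = 1 (g(w, l) = (l + w)/(l + w) = 1)
b(96) - g(-104, -72 - 1*10) = (-5 + 96)/(-101 + 96) - 1*1 = 91/(-5) - 1 = -⅕*91 - 1 = -91/5 - 1 = -96/5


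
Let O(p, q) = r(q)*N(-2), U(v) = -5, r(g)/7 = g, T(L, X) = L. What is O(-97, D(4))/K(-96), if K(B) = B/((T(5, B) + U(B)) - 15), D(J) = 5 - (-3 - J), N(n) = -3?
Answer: -315/8 ≈ -39.375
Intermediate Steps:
r(g) = 7*g
D(J) = 8 + J (D(J) = 5 + (3 + J) = 8 + J)
O(p, q) = -21*q (O(p, q) = (7*q)*(-3) = -21*q)
K(B) = -B/15 (K(B) = B/((5 - 5) - 15) = B/(0 - 15) = B/(-15) = B*(-1/15) = -B/15)
O(-97, D(4))/K(-96) = (-21*(8 + 4))/((-1/15*(-96))) = (-21*12)/(32/5) = -252*5/32 = -315/8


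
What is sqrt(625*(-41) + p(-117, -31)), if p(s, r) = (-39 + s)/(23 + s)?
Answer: I*sqrt(56601959)/47 ≈ 160.07*I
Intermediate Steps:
p(s, r) = (-39 + s)/(23 + s)
sqrt(625*(-41) + p(-117, -31)) = sqrt(625*(-41) + (-39 - 117)/(23 - 117)) = sqrt(-25625 - 156/(-94)) = sqrt(-25625 - 1/94*(-156)) = sqrt(-25625 + 78/47) = sqrt(-1204297/47) = I*sqrt(56601959)/47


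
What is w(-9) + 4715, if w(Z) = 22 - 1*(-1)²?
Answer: 4736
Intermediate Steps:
w(Z) = 21 (w(Z) = 22 - 1*1 = 22 - 1 = 21)
w(-9) + 4715 = 21 + 4715 = 4736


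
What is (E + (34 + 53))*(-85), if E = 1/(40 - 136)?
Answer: -709835/96 ≈ -7394.1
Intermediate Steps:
E = -1/96 (E = 1/(-96) = -1/96 ≈ -0.010417)
(E + (34 + 53))*(-85) = (-1/96 + (34 + 53))*(-85) = (-1/96 + 87)*(-85) = (8351/96)*(-85) = -709835/96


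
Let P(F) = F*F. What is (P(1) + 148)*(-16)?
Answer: -2384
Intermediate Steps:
P(F) = F²
(P(1) + 148)*(-16) = (1² + 148)*(-16) = (1 + 148)*(-16) = 149*(-16) = -2384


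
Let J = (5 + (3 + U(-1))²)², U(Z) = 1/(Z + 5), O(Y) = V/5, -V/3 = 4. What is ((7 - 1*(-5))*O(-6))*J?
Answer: -558009/80 ≈ -6975.1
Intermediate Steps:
V = -12 (V = -3*4 = -12)
O(Y) = -12/5
U(Z) = 1/(5 + Z)
J = 62001/256 (J = (5 + (3 + 1/(5 - 1))²)² = (5 + (3 + 1/4)²)² = (5 + (3 + ¼)²)² = (5 + (13/4)²)² = (5 + 169/16)² = (249/16)² = 62001/256 ≈ 242.19)
((7 - 1*(-5))*O(-6))*J = ((7 - 1*(-5))*(-12/5))*(62001/256) = ((7 + 5)*(-12/5))*(62001/256) = (12*(-12/5))*(62001/256) = -144/5*62001/256 = -558009/80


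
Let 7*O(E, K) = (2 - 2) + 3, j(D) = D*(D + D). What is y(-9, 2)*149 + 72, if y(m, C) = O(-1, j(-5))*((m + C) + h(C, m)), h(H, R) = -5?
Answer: -4860/7 ≈ -694.29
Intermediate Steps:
j(D) = 2*D² (j(D) = D*(2*D) = 2*D²)
O(E, K) = 3/7 (O(E, K) = ((2 - 2) + 3)/7 = (0 + 3)/7 = (⅐)*3 = 3/7)
y(m, C) = -15/7 + 3*C/7 + 3*m/7 (y(m, C) = 3*((m + C) - 5)/7 = 3*((C + m) - 5)/7 = 3*(-5 + C + m)/7 = -15/7 + 3*C/7 + 3*m/7)
y(-9, 2)*149 + 72 = (-15/7 + (3/7)*2 + (3/7)*(-9))*149 + 72 = (-15/7 + 6/7 - 27/7)*149 + 72 = -36/7*149 + 72 = -5364/7 + 72 = -4860/7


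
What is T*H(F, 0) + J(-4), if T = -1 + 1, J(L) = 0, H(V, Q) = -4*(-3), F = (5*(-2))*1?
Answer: 0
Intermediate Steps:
F = -10 (F = -10*1 = -10)
H(V, Q) = 12
T = 0
T*H(F, 0) + J(-4) = 0*12 + 0 = 0 + 0 = 0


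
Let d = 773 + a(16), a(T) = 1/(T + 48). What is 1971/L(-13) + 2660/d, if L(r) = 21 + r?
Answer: 98873203/395784 ≈ 249.82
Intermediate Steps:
a(T) = 1/(48 + T)
d = 49473/64 (d = 773 + 1/(48 + 16) = 773 + 1/64 = 49473/64 ≈ 773.02)
1971/L(-13) + 2660/d = 1971/(21 - 13) + 2660/(49473/64) = 1971/8 + 2660*(64/49473) = 1971*(⅛) + 170240/49473 = 1971/8 + 170240/49473 = 98873203/395784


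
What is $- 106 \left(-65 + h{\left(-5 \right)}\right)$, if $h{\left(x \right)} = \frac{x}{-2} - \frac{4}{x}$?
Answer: $\frac{32701}{5} \approx 6540.2$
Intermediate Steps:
$h{\left(x \right)} = - \frac{4}{x} - \frac{x}{2}$ ($h{\left(x \right)} = x \left(- \frac{1}{2}\right) - \frac{4}{x} = - \frac{x}{2} - \frac{4}{x} = - \frac{4}{x} - \frac{x}{2}$)
$- 106 \left(-65 + h{\left(-5 \right)}\right) = - 106 \left(-65 - \left(- \frac{5}{2} + \frac{4}{-5}\right)\right) = - 106 \left(-65 + \left(\left(-4\right) \left(- \frac{1}{5}\right) + \frac{5}{2}\right)\right) = - 106 \left(-65 + \left(\frac{4}{5} + \frac{5}{2}\right)\right) = - 106 \left(-65 + \frac{33}{10}\right) = \left(-106\right) \left(- \frac{617}{10}\right) = \frac{32701}{5}$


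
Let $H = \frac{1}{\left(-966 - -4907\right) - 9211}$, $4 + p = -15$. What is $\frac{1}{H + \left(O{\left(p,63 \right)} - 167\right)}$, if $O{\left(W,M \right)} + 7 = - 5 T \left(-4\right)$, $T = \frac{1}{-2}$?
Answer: $- \frac{5270}{969681} \approx -0.0054348$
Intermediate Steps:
$p = -19$ ($p = -4 - 15 = -19$)
$T = - \frac{1}{2} \approx -0.5$
$O{\left(W,M \right)} = -17$ ($O{\left(W,M \right)} = -7 + \left(-5\right) \left(- \frac{1}{2}\right) \left(-4\right) = -7 + \frac{5}{2} \left(-4\right) = -7 - 10 = -17$)
$H = - \frac{1}{5270}$ ($H = \frac{1}{\left(-966 + 4907\right) - 9211} = \frac{1}{3941 - 9211} = \frac{1}{-5270} = - \frac{1}{5270} \approx -0.00018975$)
$\frac{1}{H + \left(O{\left(p,63 \right)} - 167\right)} = \frac{1}{- \frac{1}{5270} - 184} = \frac{1}{- \frac{969681}{5270}} = - \frac{5270}{969681}$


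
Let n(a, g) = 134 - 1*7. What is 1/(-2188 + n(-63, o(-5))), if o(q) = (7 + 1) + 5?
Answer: -1/2061 ≈ -0.00048520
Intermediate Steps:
o(q) = 13 (o(q) = 8 + 5 = 13)
n(a, g) = 127 (n(a, g) = 134 - 7 = 127)
1/(-2188 + n(-63, o(-5))) = 1/(-2188 + 127) = 1/(-2061) = -1/2061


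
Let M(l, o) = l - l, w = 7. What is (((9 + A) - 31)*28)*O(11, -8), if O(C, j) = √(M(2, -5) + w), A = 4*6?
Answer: 56*√7 ≈ 148.16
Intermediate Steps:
M(l, o) = 0
A = 24
O(C, j) = √7 (O(C, j) = √(0 + 7) = √7)
(((9 + A) - 31)*28)*O(11, -8) = (((9 + 24) - 31)*28)*√7 = ((33 - 31)*28)*√7 = (2*28)*√7 = 56*√7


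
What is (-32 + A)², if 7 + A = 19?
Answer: 400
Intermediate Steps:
A = 12 (A = -7 + 19 = 12)
(-32 + A)² = (-32 + 12)² = (-20)² = 400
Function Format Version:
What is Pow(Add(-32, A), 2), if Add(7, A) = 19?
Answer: 400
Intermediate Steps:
A = 12 (A = Add(-7, 19) = 12)
Pow(Add(-32, A), 2) = Pow(Add(-32, 12), 2) = Pow(-20, 2) = 400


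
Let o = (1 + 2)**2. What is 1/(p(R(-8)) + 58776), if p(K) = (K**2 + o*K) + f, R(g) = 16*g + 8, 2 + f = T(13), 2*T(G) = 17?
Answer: 2/144205 ≈ 1.3869e-5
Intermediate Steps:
T(G) = 17/2 (T(G) = (1/2)*17 = 17/2)
f = 13/2 (f = -2 + 17/2 = 13/2 ≈ 6.5000)
R(g) = 8 + 16*g
o = 9 (o = 3**2 = 9)
p(K) = 13/2 + K**2 + 9*K (p(K) = (K**2 + 9*K) + 13/2 = 13/2 + K**2 + 9*K)
1/(p(R(-8)) + 58776) = 1/((13/2 + (8 + 16*(-8))**2 + 9*(8 + 16*(-8))) + 58776) = 1/((13/2 + (8 - 128)**2 + 9*(8 - 128)) + 58776) = 1/((13/2 + (-120)**2 + 9*(-120)) + 58776) = 1/((13/2 + 14400 - 1080) + 58776) = 1/(26653/2 + 58776) = 1/(144205/2) = 2/144205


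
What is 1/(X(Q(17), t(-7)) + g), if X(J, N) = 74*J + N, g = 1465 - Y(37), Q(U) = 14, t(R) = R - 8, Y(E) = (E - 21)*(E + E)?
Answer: 1/1302 ≈ 0.00076805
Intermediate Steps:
Y(E) = 2*E*(-21 + E) (Y(E) = (-21 + E)*(2*E) = 2*E*(-21 + E))
t(R) = -8 + R
g = 281 (g = 1465 - 2*37*(-21 + 37) = 1465 - 2*37*16 = 1465 - 1*1184 = 1465 - 1184 = 281)
X(J, N) = N + 74*J
1/(X(Q(17), t(-7)) + g) = 1/(((-8 - 7) + 74*14) + 281) = 1/((-15 + 1036) + 281) = 1/(1021 + 281) = 1/1302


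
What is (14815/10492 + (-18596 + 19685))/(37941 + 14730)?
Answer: 11440603/552624132 ≈ 0.020702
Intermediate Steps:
(14815/10492 + (-18596 + 19685))/(37941 + 14730) = (14815*(1/10492) + 1089)/52671 = (14815/10492 + 1089)*(1/52671) = (11440603/10492)*(1/52671) = 11440603/552624132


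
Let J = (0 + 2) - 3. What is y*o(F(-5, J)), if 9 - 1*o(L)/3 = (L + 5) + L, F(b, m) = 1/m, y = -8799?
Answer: -158382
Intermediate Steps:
J = -1 (J = 2 - 3 = -1)
o(L) = 12 - 6*L (o(L) = 27 - 3*((L + 5) + L) = 27 - 3*((5 + L) + L) = 27 - 3*(5 + 2*L) = 27 + (-15 - 6*L) = 12 - 6*L)
y*o(F(-5, J)) = -8799*(12 - 6/(-1)) = -8799*(12 - 6*(-1)) = -8799*(12 + 6) = -8799*18 = -158382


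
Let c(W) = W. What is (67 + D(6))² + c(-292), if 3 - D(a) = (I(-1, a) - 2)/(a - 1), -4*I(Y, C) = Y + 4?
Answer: 1874121/400 ≈ 4685.3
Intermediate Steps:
I(Y, C) = -1 - Y/4 (I(Y, C) = -(Y + 4)/4 = -(4 + Y)/4 = -1 - Y/4)
D(a) = 3 + 11/(4*(-1 + a)) (D(a) = 3 - ((-1 - ¼*(-1)) - 2)/(a - 1) = 3 - ((-1 + ¼) - 2)/(-1 + a) = 3 - (-¾ - 2)/(-1 + a) = 3 - (-11)/(4*(-1 + a)) = 3 + 11/(4*(-1 + a)))
(67 + D(6))² + c(-292) = (67 + (-1 + 12*6)/(4*(-1 + 6)))² - 292 = (67 + (¼)*(-1 + 72)/5)² - 292 = (67 + (¼)*(⅕)*71)² - 292 = (67 + 71/20)² - 292 = (1411/20)² - 292 = 1990921/400 - 292 = 1874121/400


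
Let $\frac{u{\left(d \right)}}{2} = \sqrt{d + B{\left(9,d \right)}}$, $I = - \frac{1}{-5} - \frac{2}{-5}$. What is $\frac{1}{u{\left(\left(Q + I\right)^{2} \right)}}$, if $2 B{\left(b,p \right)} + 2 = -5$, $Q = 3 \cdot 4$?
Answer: $\frac{5 \sqrt{15526}}{15526} \approx 0.040127$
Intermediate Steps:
$Q = 12$
$B{\left(b,p \right)} = - \frac{7}{2}$ ($B{\left(b,p \right)} = -1 + \frac{1}{2} \left(-5\right) = -1 - \frac{5}{2} = - \frac{7}{2}$)
$I = \frac{3}{5}$ ($I = \left(-1\right) \left(- \frac{1}{5}\right) - - \frac{2}{5} = \frac{1}{5} + \frac{2}{5} = \frac{3}{5} \approx 0.6$)
$u{\left(d \right)} = 2 \sqrt{- \frac{7}{2} + d}$ ($u{\left(d \right)} = 2 \sqrt{d - \frac{7}{2}} = 2 \sqrt{- \frac{7}{2} + d}$)
$\frac{1}{u{\left(\left(Q + I\right)^{2} \right)}} = \frac{1}{\sqrt{-14 + 4 \left(12 + \frac{3}{5}\right)^{2}}} = \frac{1}{\sqrt{-14 + 4 \left(\frac{63}{5}\right)^{2}}} = \frac{1}{\sqrt{-14 + 4 \cdot \frac{3969}{25}}} = \frac{1}{\sqrt{-14 + \frac{15876}{25}}} = \frac{1}{\sqrt{\frac{15526}{25}}} = \frac{1}{\frac{1}{5} \sqrt{15526}} = \frac{5 \sqrt{15526}}{15526}$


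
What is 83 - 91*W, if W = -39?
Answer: 3632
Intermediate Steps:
83 - 91*W = 83 - 91*(-39) = 83 + 3549 = 3632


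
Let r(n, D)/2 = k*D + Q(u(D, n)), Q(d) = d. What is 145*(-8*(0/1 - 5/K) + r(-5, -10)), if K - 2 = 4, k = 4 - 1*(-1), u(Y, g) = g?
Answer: -44950/3 ≈ -14983.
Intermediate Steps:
k = 5 (k = 4 + 1 = 5)
K = 6 (K = 2 + 4 = 6)
r(n, D) = 2*n + 10*D (r(n, D) = 2*(5*D + n) = 2*(n + 5*D) = 2*n + 10*D)
145*(-8*(0/1 - 5/K) + r(-5, -10)) = 145*(-8*(0/1 - 5/6) + (2*(-5) + 10*(-10))) = 145*(-8*(0*1 - 5*1/6) + (-10 - 100)) = 145*(-8*(0 - 5/6) - 110) = 145*(-8*(-5/6) - 110) = 145*(20/3 - 110) = 145*(-310/3) = -44950/3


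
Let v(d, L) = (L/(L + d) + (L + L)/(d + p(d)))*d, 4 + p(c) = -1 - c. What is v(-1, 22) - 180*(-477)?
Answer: 9016114/105 ≈ 85868.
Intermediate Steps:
p(c) = -5 - c (p(c) = -4 + (-1 - c) = -5 - c)
v(d, L) = d*(-2*L/5 + L/(L + d)) (v(d, L) = (L/(L + d) + (L + L)/(d + (-5 - d)))*d = (L/(L + d) + (2*L)/(-5))*d = (L/(L + d) + (2*L)*(-1/5))*d = (L/(L + d) - 2*L/5)*d = (-2*L/5 + L/(L + d))*d = d*(-2*L/5 + L/(L + d)))
v(-1, 22) - 180*(-477) = (1/5)*22*(-1)*(5 - 2*22 - 2*(-1))/(22 - 1) - 180*(-477) = (1/5)*22*(-1)*(5 - 44 + 2)/21 + 85860 = (1/5)*22*(-1)*(1/21)*(-37) + 85860 = 814/105 + 85860 = 9016114/105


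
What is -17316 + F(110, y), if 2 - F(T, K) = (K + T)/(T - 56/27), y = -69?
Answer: -50454103/2914 ≈ -17314.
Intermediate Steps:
F(T, K) = 2 - (K + T)/(-56/27 + T) (F(T, K) = 2 - (K + T)/(T - 56/27) = 2 - (K + T)/(-56/27 + T))
-17316 + F(110, y) = -17316 + (-112 - 27*(-69) + 27*110)/(-56 + 27*110) = -17316 + (-112 + 1863 + 2970)/(-56 + 2970) = -17316 + 4721/2914 = -50454103/2914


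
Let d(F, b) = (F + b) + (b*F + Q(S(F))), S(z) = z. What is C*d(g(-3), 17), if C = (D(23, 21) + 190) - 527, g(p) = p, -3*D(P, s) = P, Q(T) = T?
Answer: 41360/3 ≈ 13787.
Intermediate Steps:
D(P, s) = -P/3
d(F, b) = b + 2*F + F*b (d(F, b) = (F + b) + (b*F + F) = (F + b) + (F*b + F) = (F + b) + (F + F*b) = b + 2*F + F*b)
C = -1034/3 (C = (-⅓*23 + 190) - 527 = (-23/3 + 190) - 527 = 547/3 - 527 = -1034/3 ≈ -344.67)
C*d(g(-3), 17) = -1034*(17 + 2*(-3) - 3*17)/3 = -1034*(17 - 6 - 51)/3 = -1034/3*(-40) = 41360/3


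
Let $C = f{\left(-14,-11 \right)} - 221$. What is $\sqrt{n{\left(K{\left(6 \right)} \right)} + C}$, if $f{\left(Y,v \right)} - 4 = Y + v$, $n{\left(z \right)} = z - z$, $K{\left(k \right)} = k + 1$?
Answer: $11 i \sqrt{2} \approx 15.556 i$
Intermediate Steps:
$K{\left(k \right)} = 1 + k$
$n{\left(z \right)} = 0$
$f{\left(Y,v \right)} = 4 + Y + v$ ($f{\left(Y,v \right)} = 4 + \left(Y + v\right) = 4 + Y + v$)
$C = -242$ ($C = \left(4 - 14 - 11\right) - 221 = -21 - 221 = -242$)
$\sqrt{n{\left(K{\left(6 \right)} \right)} + C} = \sqrt{0 - 242} = \sqrt{-242} = 11 i \sqrt{2}$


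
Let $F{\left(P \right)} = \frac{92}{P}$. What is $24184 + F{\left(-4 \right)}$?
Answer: $24161$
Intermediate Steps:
$24184 + F{\left(-4 \right)} = 24184 + \frac{92}{-4} = 24184 + 92 \left(- \frac{1}{4}\right) = 24184 - 23 = 24161$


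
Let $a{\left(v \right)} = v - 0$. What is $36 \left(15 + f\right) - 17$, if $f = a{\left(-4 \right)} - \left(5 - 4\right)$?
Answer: $343$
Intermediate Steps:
$a{\left(v \right)} = v$ ($a{\left(v \right)} = v + 0 = v$)
$f = -5$ ($f = -4 - \left(5 - 4\right) = -4 - 1 = -5$)
$36 \left(15 + f\right) - 17 = 36 \left(15 - 5\right) - 17 = 36 \cdot 10 - 17 = 360 - 17 = 343$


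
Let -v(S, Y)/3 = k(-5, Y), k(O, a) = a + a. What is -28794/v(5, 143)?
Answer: 4799/143 ≈ 33.559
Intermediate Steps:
k(O, a) = 2*a
v(S, Y) = -6*Y
-28794/v(5, 143) = -28794/((-6*143)) = -28794/(-858) = -28794*(-1/858) = 4799/143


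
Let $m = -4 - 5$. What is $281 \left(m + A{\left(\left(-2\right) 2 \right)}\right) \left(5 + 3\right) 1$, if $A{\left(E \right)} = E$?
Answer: $-29224$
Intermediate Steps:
$m = -9$
$281 \left(m + A{\left(\left(-2\right) 2 \right)}\right) \left(5 + 3\right) 1 = 281 \left(-9 - 4\right) \left(5 + 3\right) 1 = 281 \left(-9 - 4\right) 8 \cdot 1 = 281 \left(\left(-13\right) 8\right) = 281 \left(-104\right) = -29224$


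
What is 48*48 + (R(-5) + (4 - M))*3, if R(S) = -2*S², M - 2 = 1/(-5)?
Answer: 10803/5 ≈ 2160.6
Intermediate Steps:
M = 9/5 (M = 2 + 1/(-5) = 2 - ⅕ = 9/5 ≈ 1.8000)
48*48 + (R(-5) + (4 - M))*3 = 48*48 + (-2*(-5)² + (4 - 1*9/5))*3 = 2304 + (-2*25 + (4 - 9/5))*3 = 2304 + (-50 + 11/5)*3 = 2304 - 239/5*3 = 2304 - 717/5 = 10803/5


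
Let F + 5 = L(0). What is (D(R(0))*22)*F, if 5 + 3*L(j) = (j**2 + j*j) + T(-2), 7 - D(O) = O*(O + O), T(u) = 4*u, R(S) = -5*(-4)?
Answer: 488488/3 ≈ 1.6283e+5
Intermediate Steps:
R(S) = 20
D(O) = 7 - 2*O**2 (D(O) = 7 - O*(O + O) = 7 - O*2*O = 7 - 2*O**2)
L(j) = -13/3 + 2*j**2/3 (L(j) = -5/3 + ((j**2 + j*j) + 4*(-2))/3 = -5/3 + ((j**2 + j**2) - 8)/3 = -5/3 + (2*j**2 - 8)/3 = -5/3 + (-8 + 2*j**2)/3 = -5/3 + (-8/3 + 2*j**2/3) = -13/3 + 2*j**2/3)
F = -28/3 (F = -5 + (-13/3 + (2/3)*0**2) = -5 + (-13/3 + (2/3)*0) = -5 + (-13/3 + 0) = -5 - 13/3 = -28/3 ≈ -9.3333)
(D(R(0))*22)*F = ((7 - 2*20**2)*22)*(-28/3) = ((7 - 2*400)*22)*(-28/3) = ((7 - 800)*22)*(-28/3) = -793*22*(-28/3) = -17446*(-28/3) = 488488/3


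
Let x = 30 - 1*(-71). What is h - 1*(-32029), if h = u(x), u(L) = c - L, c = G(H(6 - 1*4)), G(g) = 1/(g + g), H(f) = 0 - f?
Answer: 127711/4 ≈ 31928.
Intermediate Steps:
H(f) = -f
G(g) = 1/(2*g)
c = -¼ (c = 1/(2*((-(6 - 1*4)))) = 1/(2*((-(6 - 4)))) = 1/(2*((-1*2))) = (½)/(-2) = (½)*(-½) = -¼ ≈ -0.25000)
x = 101 (x = 30 + 71 = 101)
u(L) = -¼ - L
h = -405/4 (h = -¼ - 1*101 = -¼ - 101 = -405/4 ≈ -101.25)
h - 1*(-32029) = -405/4 - 1*(-32029) = -405/4 + 32029 = 127711/4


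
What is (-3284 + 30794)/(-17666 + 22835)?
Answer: 9170/1723 ≈ 5.3221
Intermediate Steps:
(-3284 + 30794)/(-17666 + 22835) = 27510/5169 = 27510*(1/5169) = 9170/1723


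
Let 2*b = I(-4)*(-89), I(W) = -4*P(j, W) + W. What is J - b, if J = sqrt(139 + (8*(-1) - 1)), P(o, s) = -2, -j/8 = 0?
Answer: 178 + sqrt(130) ≈ 189.40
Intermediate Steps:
j = 0 (j = -8*0 = 0)
I(W) = 8 + W (I(W) = -4*(-2) + W = 8 + W)
b = -178 (b = ((8 - 4)*(-89))/2 = (4*(-89))/2 = (1/2)*(-356) = -178)
J = sqrt(130) (J = sqrt(139 + (-8 - 1)) = sqrt(139 - 9) = sqrt(130) ≈ 11.402)
J - b = sqrt(130) - 1*(-178) = sqrt(130) + 178 = 178 + sqrt(130)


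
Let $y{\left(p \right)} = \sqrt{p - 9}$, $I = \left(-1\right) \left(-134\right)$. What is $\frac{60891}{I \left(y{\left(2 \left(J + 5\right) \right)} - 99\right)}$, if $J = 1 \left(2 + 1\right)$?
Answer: $- \frac{6028209}{1312396} - \frac{60891 \sqrt{7}}{1312396} \approx -4.716$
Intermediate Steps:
$I = 134$
$J = 3$ ($J = 1 \cdot 3 = 3$)
$y{\left(p \right)} = \sqrt{-9 + p}$
$\frac{60891}{I \left(y{\left(2 \left(J + 5\right) \right)} - 99\right)} = \frac{60891}{134 \left(\sqrt{-9 + 2 \left(3 + 5\right)} - 99\right)} = \frac{60891}{134 \left(\sqrt{-9 + 2 \cdot 8} - 99\right)} = \frac{60891}{134 \left(\sqrt{-9 + 16} - 99\right)} = \frac{60891}{134 \left(\sqrt{7} - 99\right)} = \frac{60891}{134 \left(-99 + \sqrt{7}\right)} = \frac{60891}{-13266 + 134 \sqrt{7}}$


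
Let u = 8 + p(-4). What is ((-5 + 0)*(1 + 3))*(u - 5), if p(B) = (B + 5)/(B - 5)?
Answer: -520/9 ≈ -57.778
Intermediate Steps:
p(B) = (5 + B)/(-5 + B)
u = 71/9 (u = 8 + (5 - 4)/(-5 - 4) = 8 + 1/(-9) = 8 - ⅑*1 = 8 - ⅑ = 71/9 ≈ 7.8889)
((-5 + 0)*(1 + 3))*(u - 5) = ((-5 + 0)*(1 + 3))*(71/9 - 5) = -5*4*(26/9) = -20*26/9 = -520/9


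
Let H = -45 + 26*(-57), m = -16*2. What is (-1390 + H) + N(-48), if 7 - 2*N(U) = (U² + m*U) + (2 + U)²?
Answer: -11783/2 ≈ -5891.5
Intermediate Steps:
m = -32
N(U) = 7/2 + 16*U - U²/2 - (2 + U)²/2 (N(U) = 7/2 - ((U² - 32*U) + (2 + U)²)/2 = 7/2 - (U² + (2 + U)² - 32*U)/2 = 7/2 + (16*U - U²/2 - (2 + U)²/2) = 7/2 + 16*U - U²/2 - (2 + U)²/2)
H = -1527 (H = -45 - 1482 = -1527)
(-1390 + H) + N(-48) = (-1390 - 1527) + (3/2 - 1*(-48)² + 14*(-48)) = -2917 + (3/2 - 1*2304 - 672) = -2917 + (3/2 - 2304 - 672) = -2917 - 5949/2 = -11783/2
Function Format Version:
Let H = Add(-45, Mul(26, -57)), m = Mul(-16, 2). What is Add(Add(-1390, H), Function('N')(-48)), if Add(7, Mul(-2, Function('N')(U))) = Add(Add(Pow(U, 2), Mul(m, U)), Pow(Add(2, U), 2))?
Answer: Rational(-11783, 2) ≈ -5891.5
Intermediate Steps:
m = -32
Function('N')(U) = Add(Rational(7, 2), Mul(16, U), Mul(Rational(-1, 2), Pow(U, 2)), Mul(Rational(-1, 2), Pow(Add(2, U), 2))) (Function('N')(U) = Add(Rational(7, 2), Mul(Rational(-1, 2), Add(Add(Pow(U, 2), Mul(-32, U)), Pow(Add(2, U), 2)))) = Add(Rational(7, 2), Mul(Rational(-1, 2), Add(Pow(U, 2), Pow(Add(2, U), 2), Mul(-32, U)))) = Add(Rational(7, 2), Add(Mul(16, U), Mul(Rational(-1, 2), Pow(U, 2)), Mul(Rational(-1, 2), Pow(Add(2, U), 2)))) = Add(Rational(7, 2), Mul(16, U), Mul(Rational(-1, 2), Pow(U, 2)), Mul(Rational(-1, 2), Pow(Add(2, U), 2))))
H = -1527 (H = Add(-45, -1482) = -1527)
Add(Add(-1390, H), Function('N')(-48)) = Add(Add(-1390, -1527), Add(Rational(3, 2), Mul(-1, Pow(-48, 2)), Mul(14, -48))) = Add(-2917, Add(Rational(3, 2), Mul(-1, 2304), -672)) = Add(-2917, Add(Rational(3, 2), -2304, -672)) = Add(-2917, Rational(-5949, 2)) = Rational(-11783, 2)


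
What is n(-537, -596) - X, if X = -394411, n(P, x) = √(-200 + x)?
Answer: 394411 + 2*I*√199 ≈ 3.9441e+5 + 28.213*I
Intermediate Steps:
n(-537, -596) - X = √(-200 - 596) - 1*(-394411) = √(-796) + 394411 = 2*I*√199 + 394411 = 394411 + 2*I*√199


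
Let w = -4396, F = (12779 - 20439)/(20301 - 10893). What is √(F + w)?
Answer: I*√31023921/84 ≈ 66.308*I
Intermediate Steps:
F = -1915/2352 (F = -7660/9408 = -7660*1/9408 = -1915/2352 ≈ -0.81420)
√(F + w) = √(-1915/2352 - 4396) = √(-10341307/2352) = I*√31023921/84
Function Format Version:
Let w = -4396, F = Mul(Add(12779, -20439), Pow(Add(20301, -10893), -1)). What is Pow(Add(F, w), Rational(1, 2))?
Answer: Mul(Rational(1, 84), I, Pow(31023921, Rational(1, 2))) ≈ Mul(66.308, I)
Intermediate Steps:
F = Rational(-1915, 2352) (F = Mul(-7660, Pow(9408, -1)) = Mul(-7660, Rational(1, 9408)) = Rational(-1915, 2352) ≈ -0.81420)
Pow(Add(F, w), Rational(1, 2)) = Pow(Add(Rational(-1915, 2352), -4396), Rational(1, 2)) = Pow(Rational(-10341307, 2352), Rational(1, 2)) = Mul(Rational(1, 84), I, Pow(31023921, Rational(1, 2)))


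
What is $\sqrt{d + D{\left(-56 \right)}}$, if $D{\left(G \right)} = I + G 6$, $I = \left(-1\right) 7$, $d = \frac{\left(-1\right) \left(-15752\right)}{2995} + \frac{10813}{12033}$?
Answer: $\frac{i \sqrt{48609948090987010}}{12012945} \approx 18.353 i$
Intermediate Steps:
$d = \frac{221928751}{36038835}$ ($d = 15752 \cdot \frac{1}{2995} + 10813 \cdot \frac{1}{12033} = \frac{15752}{2995} + \frac{10813}{12033} = \frac{221928751}{36038835} \approx 6.158$)
$I = -7$
$D{\left(G \right)} = -7 + 6 G$ ($D{\left(G \right)} = -7 + G 6 = -7 + 6 G$)
$\sqrt{d + D{\left(-56 \right)}} = \sqrt{\frac{221928751}{36038835} + \left(-7 + 6 \left(-56\right)\right)} = \sqrt{\frac{221928751}{36038835} - 343} = \sqrt{- \frac{12139391654}{36038835}} = \frac{i \sqrt{48609948090987010}}{12012945}$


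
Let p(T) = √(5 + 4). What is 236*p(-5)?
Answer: 708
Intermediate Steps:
p(T) = 3 (p(T) = √9 = 3)
236*p(-5) = 236*3 = 708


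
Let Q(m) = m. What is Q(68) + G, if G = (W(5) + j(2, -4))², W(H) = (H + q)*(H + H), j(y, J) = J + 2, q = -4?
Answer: 132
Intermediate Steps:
j(y, J) = 2 + J
W(H) = 2*H*(-4 + H) (W(H) = (H - 4)*(H + H) = (-4 + H)*(2*H) = 2*H*(-4 + H))
G = 64 (G = (2*5*(-4 + 5) + (2 - 4))² = (2*5*1 - 2)² = (10 - 2)² = 8² = 64)
Q(68) + G = 68 + 64 = 132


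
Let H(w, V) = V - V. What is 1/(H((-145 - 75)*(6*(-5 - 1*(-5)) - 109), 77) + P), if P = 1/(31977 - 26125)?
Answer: 5852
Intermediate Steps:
H(w, V) = 0
P = 1/5852 ≈ 0.00017088
1/(H((-145 - 75)*(6*(-5 - 1*(-5)) - 109), 77) + P) = 1/(0 + 1/5852) = 1/(1/5852) = 5852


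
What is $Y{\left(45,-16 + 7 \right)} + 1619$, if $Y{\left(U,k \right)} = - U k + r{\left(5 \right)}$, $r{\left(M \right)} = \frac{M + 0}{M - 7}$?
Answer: $\frac{4043}{2} \approx 2021.5$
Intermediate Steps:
$r{\left(M \right)} = \frac{M}{-7 + M}$ ($r{\left(M \right)} = \frac{M}{M - 7} = \frac{M}{-7 + M}$)
$Y{\left(U,k \right)} = - \frac{5}{2} - U k$ ($Y{\left(U,k \right)} = - U k + \frac{5}{-7 + 5} = - U k + \frac{5}{-2} = - U k + 5 \left(- \frac{1}{2}\right) = - U k - \frac{5}{2} = - \frac{5}{2} - U k$)
$Y{\left(45,-16 + 7 \right)} + 1619 = \left(- \frac{5}{2} - 45 \left(-16 + 7\right)\right) + 1619 = \left(- \frac{5}{2} - 45 \left(-9\right)\right) + 1619 = \left(- \frac{5}{2} + 405\right) + 1619 = \frac{805}{2} + 1619 = \frac{4043}{2}$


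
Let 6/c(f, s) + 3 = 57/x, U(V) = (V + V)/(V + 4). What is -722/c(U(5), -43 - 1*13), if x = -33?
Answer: 18772/33 ≈ 568.85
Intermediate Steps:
U(V) = 2*V/(4 + V) (U(V) = (2*V)/(4 + V) = 2*V/(4 + V))
c(f, s) = -33/26 (c(f, s) = 6/(-3 + 57/(-33)) = 6/(-3 + 57*(-1/33)) = 6/(-3 - 19/11) = 6/(-52/11) = 6*(-11/52) = -33/26)
-722/c(U(5), -43 - 1*13) = -722/(-33/26) = -722*(-26/33) = 18772/33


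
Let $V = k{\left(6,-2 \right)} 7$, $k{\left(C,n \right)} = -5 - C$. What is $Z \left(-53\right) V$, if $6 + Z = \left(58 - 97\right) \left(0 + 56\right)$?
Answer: $-8937390$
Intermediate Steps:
$Z = -2190$ ($Z = -6 + \left(58 - 97\right) \left(0 + 56\right) = -6 - 2184 = -2190$)
$V = -77$ ($V = \left(-5 - 6\right) 7 = \left(-11\right) 7 = -77$)
$Z \left(-53\right) V = \left(-2190\right) \left(-53\right) \left(-77\right) = 116070 \left(-77\right) = -8937390$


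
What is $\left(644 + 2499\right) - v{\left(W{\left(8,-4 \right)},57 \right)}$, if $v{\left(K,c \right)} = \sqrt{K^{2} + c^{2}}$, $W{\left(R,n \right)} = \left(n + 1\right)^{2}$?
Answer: $3143 - 3 \sqrt{370} \approx 3085.3$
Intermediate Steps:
$W{\left(R,n \right)} = \left(1 + n\right)^{2}$
$\left(644 + 2499\right) - v{\left(W{\left(8,-4 \right)},57 \right)} = \left(644 + 2499\right) - \sqrt{\left(\left(1 - 4\right)^{2}\right)^{2} + 57^{2}} = 3143 - \sqrt{\left(\left(-3\right)^{2}\right)^{2} + 3249} = 3143 - \sqrt{9^{2} + 3249} = 3143 - \sqrt{81 + 3249} = 3143 - \sqrt{3330} = 3143 - 3 \sqrt{370}$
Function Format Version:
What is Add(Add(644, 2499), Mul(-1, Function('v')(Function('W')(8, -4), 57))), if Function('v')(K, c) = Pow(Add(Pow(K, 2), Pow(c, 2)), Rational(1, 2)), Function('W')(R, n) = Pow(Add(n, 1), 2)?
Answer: Add(3143, Mul(-3, Pow(370, Rational(1, 2)))) ≈ 3085.3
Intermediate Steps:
Function('W')(R, n) = Pow(Add(1, n), 2)
Add(Add(644, 2499), Mul(-1, Function('v')(Function('W')(8, -4), 57))) = Add(Add(644, 2499), Mul(-1, Pow(Add(Pow(Pow(Add(1, -4), 2), 2), Pow(57, 2)), Rational(1, 2)))) = Add(3143, Mul(-1, Pow(Add(Pow(Pow(-3, 2), 2), 3249), Rational(1, 2)))) = Add(3143, Mul(-1, Pow(Add(Pow(9, 2), 3249), Rational(1, 2)))) = Add(3143, Mul(-1, Pow(Add(81, 3249), Rational(1, 2)))) = Add(3143, Mul(-1, Pow(3330, Rational(1, 2)))) = Add(3143, Mul(-1, Mul(3, Pow(370, Rational(1, 2))))) = Add(3143, Mul(-3, Pow(370, Rational(1, 2))))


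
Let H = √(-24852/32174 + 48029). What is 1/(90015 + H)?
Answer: 1448071305/130347365889478 - √12429300370439/130347365889478 ≈ 1.1082e-5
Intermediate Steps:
H = √12429300370439/16087 (H = √(-24852*1/32174 + 48029) = √(-12426/16087 + 48029) = √(772630097/16087) = √12429300370439/16087 ≈ 219.15)
1/(90015 + H) = 1/(90015 + √12429300370439/16087)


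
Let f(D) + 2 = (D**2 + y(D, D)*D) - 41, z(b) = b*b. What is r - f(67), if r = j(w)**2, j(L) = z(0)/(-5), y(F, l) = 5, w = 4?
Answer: -4781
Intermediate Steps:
z(b) = b**2
f(D) = -43 + D**2 + 5*D (f(D) = -2 + ((D**2 + 5*D) - 41) = -2 + (-41 + D**2 + 5*D) = -43 + D**2 + 5*D)
j(L) = 0 (j(L) = 0**2/(-5) = 0*(-1/5) = 0)
r = 0 (r = 0**2 = 0)
r - f(67) = 0 - (-43 + 67**2 + 5*67) = 0 - (-43 + 4489 + 335) = 0 - 1*4781 = 0 - 4781 = -4781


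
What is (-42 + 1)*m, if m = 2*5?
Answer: -410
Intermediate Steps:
m = 10
(-42 + 1)*m = (-42 + 1)*10 = -41*10 = -410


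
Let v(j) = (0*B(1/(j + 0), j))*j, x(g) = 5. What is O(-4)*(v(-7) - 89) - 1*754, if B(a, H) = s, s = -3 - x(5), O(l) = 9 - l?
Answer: -1911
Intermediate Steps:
s = -8 (s = -3 - 1*5 = -3 - 5 = -8)
B(a, H) = -8
v(j) = 0 (v(j) = (0*(-8))*j = 0*j = 0)
O(-4)*(v(-7) - 89) - 1*754 = (9 - 1*(-4))*(0 - 89) - 1*754 = (9 + 4)*(-89) - 754 = 13*(-89) - 754 = -1157 - 754 = -1911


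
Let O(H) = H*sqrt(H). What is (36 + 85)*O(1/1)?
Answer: 121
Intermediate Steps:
O(H) = H**(3/2)
(36 + 85)*O(1/1) = (36 + 85)*(1/1)**(3/2) = 121*1**(3/2) = 121*1 = 121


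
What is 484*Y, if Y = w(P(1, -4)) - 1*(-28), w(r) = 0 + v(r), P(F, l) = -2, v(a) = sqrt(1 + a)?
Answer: 13552 + 484*I ≈ 13552.0 + 484.0*I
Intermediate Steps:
w(r) = sqrt(1 + r) (w(r) = 0 + sqrt(1 + r) = sqrt(1 + r))
Y = 28 + I (Y = sqrt(1 - 2) - 1*(-28) = sqrt(-1) + 28 = I + 28 = 28 + I ≈ 28.0 + 1.0*I)
484*Y = 484*(28 + I) = 13552 + 484*I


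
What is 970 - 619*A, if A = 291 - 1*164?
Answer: -77643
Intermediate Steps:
A = 127 (A = 291 - 164 = 127)
970 - 619*A = 970 - 619*127 = 970 - 78613 = -77643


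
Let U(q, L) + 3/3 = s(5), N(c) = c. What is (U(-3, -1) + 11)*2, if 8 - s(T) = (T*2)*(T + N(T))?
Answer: -164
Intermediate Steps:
s(T) = 8 - 4*T**2 (s(T) = 8 - T*2*(T + T) = 8 - 2*T*2*T = 8 - 4*T**2)
U(q, L) = -93 (U(q, L) = -1 + (8 - 4*5**2) = -1 + (8 - 4*25) = -1 + (8 - 100) = -1 - 92 = -93)
(U(-3, -1) + 11)*2 = (-93 + 11)*2 = -82*2 = -164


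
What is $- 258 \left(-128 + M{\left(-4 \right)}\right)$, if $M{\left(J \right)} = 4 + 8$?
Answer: $29928$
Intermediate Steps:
$M{\left(J \right)} = 12$
$- 258 \left(-128 + M{\left(-4 \right)}\right) = - 258 \left(-128 + 12\right) = \left(-258\right) \left(-116\right) = 29928$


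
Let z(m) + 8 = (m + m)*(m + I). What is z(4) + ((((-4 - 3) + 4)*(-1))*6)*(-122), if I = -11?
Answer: -2260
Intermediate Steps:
z(m) = -8 + 2*m*(-11 + m) (z(m) = -8 + (m + m)*(m - 11) = -8 + (2*m)*(-11 + m) = -8 + 2*m*(-11 + m))
z(4) + ((((-4 - 3) + 4)*(-1))*6)*(-122) = (-8 - 22*4 + 2*4²) + ((((-4 - 3) + 4)*(-1))*6)*(-122) = (-8 - 88 + 2*16) + (((-7 + 4)*(-1))*6)*(-122) = (-8 - 88 + 32) + (-3*(-1)*6)*(-122) = -64 + (3*6)*(-122) = -64 + 18*(-122) = -64 - 2196 = -2260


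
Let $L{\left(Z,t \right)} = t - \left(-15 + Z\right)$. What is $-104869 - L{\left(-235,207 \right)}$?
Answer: $-105326$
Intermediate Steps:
$L{\left(Z,t \right)} = 15 + t - Z$
$-104869 - L{\left(-235,207 \right)} = -104869 - \left(15 + 207 - -235\right) = -104869 - \left(15 + 207 + 235\right) = -104869 - 457 = -105326$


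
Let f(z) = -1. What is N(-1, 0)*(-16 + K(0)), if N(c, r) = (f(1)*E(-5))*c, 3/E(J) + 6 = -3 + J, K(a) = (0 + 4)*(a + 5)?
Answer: -6/7 ≈ -0.85714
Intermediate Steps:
K(a) = 20 + 4*a (K(a) = 4*(5 + a) = 20 + 4*a)
E(J) = 3/(-9 + J) (E(J) = 3/(-6 + (-3 + J)) = 3/(-9 + J))
N(c, r) = 3*c/14 (N(c, r) = (-3/(-9 - 5))*c = (-3/(-14))*c = (-3*(-1)/14)*c = (-1*(-3/14))*c = 3*c/14)
N(-1, 0)*(-16 + K(0)) = ((3/14)*(-1))*(-16 + (20 + 4*0)) = -3*(-16 + (20 + 0))/14 = -3*(-16 + 20)/14 = -3/14*4 = -6/7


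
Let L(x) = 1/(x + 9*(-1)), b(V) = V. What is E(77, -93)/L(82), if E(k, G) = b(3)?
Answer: 219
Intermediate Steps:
E(k, G) = 3
L(x) = 1/(-9 + x) (L(x) = 1/(x - 9) = 1/(-9 + x))
E(77, -93)/L(82) = 3/(1/(-9 + 82)) = 3/(1/73) = 3*73 = 219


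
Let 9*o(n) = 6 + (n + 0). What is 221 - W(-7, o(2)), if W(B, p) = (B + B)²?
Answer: 25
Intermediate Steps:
o(n) = ⅔ + n/9 (o(n) = (6 + (n + 0))/9 = (6 + n)/9 = ⅔ + n/9)
W(B, p) = 4*B² (W(B, p) = (2*B)² = 4*B²)
221 - W(-7, o(2)) = 221 - 4*(-7)² = 221 - 4*49 = 221 - 1*196 = 221 - 196 = 25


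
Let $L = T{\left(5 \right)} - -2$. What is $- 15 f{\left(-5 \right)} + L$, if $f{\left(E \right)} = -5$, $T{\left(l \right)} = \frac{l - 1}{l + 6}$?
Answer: $\frac{851}{11} \approx 77.364$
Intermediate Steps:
$T{\left(l \right)} = \frac{-1 + l}{6 + l}$
$L = \frac{26}{11}$ ($L = \frac{-1 + 5}{6 + 5} - -2 = \frac{1}{11} \cdot 4 + 2 = \frac{4}{11} + 2 = \frac{26}{11} \approx 2.3636$)
$- 15 f{\left(-5 \right)} + L = \left(-15\right) \left(-5\right) + \frac{26}{11} = 75 + \frac{26}{11} = \frac{851}{11}$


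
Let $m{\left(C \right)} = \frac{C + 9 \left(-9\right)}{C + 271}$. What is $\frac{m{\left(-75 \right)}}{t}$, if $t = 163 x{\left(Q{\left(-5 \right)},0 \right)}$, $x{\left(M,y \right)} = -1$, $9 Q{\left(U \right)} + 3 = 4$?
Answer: $\frac{39}{7987} \approx 0.0048829$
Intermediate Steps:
$Q{\left(U \right)} = \frac{1}{9}$ ($Q{\left(U \right)} = - \frac{1}{3} + \frac{1}{9} \cdot 4 = - \frac{1}{3} + \frac{4}{9} = \frac{1}{9}$)
$m{\left(C \right)} = \frac{-81 + C}{271 + C}$ ($m{\left(C \right)} = \frac{C - 81}{271 + C} = \frac{-81 + C}{271 + C}$)
$t = -163$ ($t = 163 \left(-1\right) = -163$)
$\frac{m{\left(-75 \right)}}{t} = \frac{\frac{1}{271 - 75} \left(-81 - 75\right)}{-163} = \frac{1}{196} \left(-156\right) \left(- \frac{1}{163}\right) = \left(- \frac{39}{49}\right) \left(- \frac{1}{163}\right) = \frac{39}{7987}$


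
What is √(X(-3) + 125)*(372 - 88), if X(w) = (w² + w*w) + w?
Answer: 568*√35 ≈ 3360.3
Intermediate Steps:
X(w) = w + 2*w² (X(w) = (w² + w²) + w = 2*w² + w = w + 2*w²)
√(X(-3) + 125)*(372 - 88) = √(-3*(1 + 2*(-3)) + 125)*(372 - 88) = √(-3*(1 - 6) + 125)*284 = √(-3*(-5) + 125)*284 = √(15 + 125)*284 = √140*284 = (2*√35)*284 = 568*√35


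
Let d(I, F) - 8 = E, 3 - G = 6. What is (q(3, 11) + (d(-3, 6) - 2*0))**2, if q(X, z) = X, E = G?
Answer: 64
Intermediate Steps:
G = -3 (G = 3 - 1*6 = 3 - 6 = -3)
E = -3
d(I, F) = 5 (d(I, F) = 8 - 3 = 5)
(q(3, 11) + (d(-3, 6) - 2*0))**2 = (3 + (5 - 2*0))**2 = (3 + (5 + 0))**2 = (3 + 5)**2 = 8**2 = 64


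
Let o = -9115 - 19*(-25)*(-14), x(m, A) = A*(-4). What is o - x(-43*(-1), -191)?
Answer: -16529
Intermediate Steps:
x(m, A) = -4*A
o = -15765 (o = -9115 - (-475)*(-14) = -9115 - 1*6650 = -9115 - 6650 = -15765)
o - x(-43*(-1), -191) = -15765 - (-4)*(-191) = -15765 - 1*764 = -15765 - 764 = -16529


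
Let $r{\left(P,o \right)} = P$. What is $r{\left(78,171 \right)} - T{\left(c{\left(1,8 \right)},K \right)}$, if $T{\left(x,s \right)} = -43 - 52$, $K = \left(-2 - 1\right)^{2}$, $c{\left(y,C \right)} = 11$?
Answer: $173$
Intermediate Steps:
$K = 9$ ($K = \left(-3\right)^{2} = 9$)
$T{\left(x,s \right)} = -95$ ($T{\left(x,s \right)} = -43 - 52 = -95$)
$r{\left(78,171 \right)} - T{\left(c{\left(1,8 \right)},K \right)} = 78 - -95 = 78 + 95 = 173$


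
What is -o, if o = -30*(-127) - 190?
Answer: -3620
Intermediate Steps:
o = 3620 (o = 3810 - 190 = 3620)
-o = -1*3620 = -3620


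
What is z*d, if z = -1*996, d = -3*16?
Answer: 47808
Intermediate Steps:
d = -48
z = -996
z*d = -996*(-48) = 47808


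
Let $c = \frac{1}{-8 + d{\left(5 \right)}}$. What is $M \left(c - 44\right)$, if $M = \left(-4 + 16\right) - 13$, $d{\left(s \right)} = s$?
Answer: $\frac{133}{3} \approx 44.333$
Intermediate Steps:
$M = -1$ ($M = 12 - 13 = -1$)
$c = - \frac{1}{3}$ ($c = \frac{1}{-8 + 5} = \frac{1}{-3} = - \frac{1}{3} \approx -0.33333$)
$M \left(c - 44\right) = - (- \frac{1}{3} - 44) = \left(-1\right) \left(- \frac{133}{3}\right) = \frac{133}{3}$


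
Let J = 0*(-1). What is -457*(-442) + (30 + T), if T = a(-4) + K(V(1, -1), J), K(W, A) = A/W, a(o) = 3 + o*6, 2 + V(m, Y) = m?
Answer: 202003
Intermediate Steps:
V(m, Y) = -2 + m
a(o) = 3 + 6*o
J = 0
T = -21 (T = (3 + 6*(-4)) + 0/(-2 + 1) = (3 - 24) + 0/(-1) = -21 + 0*(-1) = -21 + 0 = -21)
-457*(-442) + (30 + T) = -457*(-442) + (30 - 21) = 201994 + 9 = 202003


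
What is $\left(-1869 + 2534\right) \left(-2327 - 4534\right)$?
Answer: $-4562565$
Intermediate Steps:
$\left(-1869 + 2534\right) \left(-2327 - 4534\right) = 665 \left(-6861\right) = -4562565$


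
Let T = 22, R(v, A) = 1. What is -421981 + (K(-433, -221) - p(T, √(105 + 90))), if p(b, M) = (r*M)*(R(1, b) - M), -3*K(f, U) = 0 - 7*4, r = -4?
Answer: -1268255/3 + 4*√195 ≈ -4.2270e+5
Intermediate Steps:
K(f, U) = 28/3 (K(f, U) = -(0 - 7*4)/3 = -(0 - 28)/3 = -⅓*(-28) = 28/3)
p(b, M) = -4*M*(1 - M) (p(b, M) = (-4*M)*(1 - M) = -4*M*(1 - M))
-421981 + (K(-433, -221) - p(T, √(105 + 90))) = -421981 + (28/3 - 4*√(105 + 90)*(-1 + √(105 + 90))) = -421981 + (28/3 - 4*√195*(-1 + √195)) = -1265915/3 - 4*√195*(-1 + √195)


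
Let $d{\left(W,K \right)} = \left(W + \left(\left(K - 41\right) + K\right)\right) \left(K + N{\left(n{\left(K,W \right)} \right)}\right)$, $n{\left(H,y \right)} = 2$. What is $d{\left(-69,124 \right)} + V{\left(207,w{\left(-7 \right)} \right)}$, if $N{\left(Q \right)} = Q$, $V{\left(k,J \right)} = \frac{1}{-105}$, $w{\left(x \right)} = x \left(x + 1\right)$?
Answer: $\frac{1825739}{105} \approx 17388.0$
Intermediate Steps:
$w{\left(x \right)} = x \left(1 + x\right)$
$V{\left(k,J \right)} = - \frac{1}{105}$
$d{\left(W,K \right)} = \left(2 + K\right) \left(-41 + W + 2 K\right)$ ($d{\left(W,K \right)} = \left(W + \left(\left(K - 41\right) + K\right)\right) \left(K + 2\right) = \left(W + \left(\left(-41 + K\right) + K\right)\right) \left(2 + K\right) = \left(W + \left(-41 + 2 K\right)\right) \left(2 + K\right) = \left(-41 + W + 2 K\right) \left(2 + K\right) = \left(2 + K\right) \left(-41 + W + 2 K\right)$)
$d{\left(-69,124 \right)} + V{\left(207,w{\left(-7 \right)} \right)} = \left(-82 - 4588 + 2 \left(-69\right) + 2 \cdot 124^{2} + 124 \left(-69\right)\right) - \frac{1}{105} = \left(-82 - 4588 - 138 + 2 \cdot 15376 - 8556\right) - \frac{1}{105} = \left(-82 - 4588 - 138 + 30752 - 8556\right) - \frac{1}{105} = 17388 - \frac{1}{105} = \frac{1825739}{105}$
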